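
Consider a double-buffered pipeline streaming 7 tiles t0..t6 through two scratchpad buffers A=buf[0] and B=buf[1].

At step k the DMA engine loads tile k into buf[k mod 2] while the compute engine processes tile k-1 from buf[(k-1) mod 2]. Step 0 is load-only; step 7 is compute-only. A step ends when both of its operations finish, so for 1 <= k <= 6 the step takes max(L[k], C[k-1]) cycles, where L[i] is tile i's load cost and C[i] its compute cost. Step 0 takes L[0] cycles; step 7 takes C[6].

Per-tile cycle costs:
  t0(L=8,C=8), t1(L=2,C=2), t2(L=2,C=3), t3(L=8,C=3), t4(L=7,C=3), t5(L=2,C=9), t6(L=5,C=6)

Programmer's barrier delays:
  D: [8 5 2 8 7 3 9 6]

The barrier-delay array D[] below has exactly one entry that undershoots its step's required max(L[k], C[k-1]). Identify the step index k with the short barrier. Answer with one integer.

hazard at step 1

[0] required=L[0]=8=8 vs D=8 ok
[1] required=max(L[1]=2,C[0]=8)=8 vs D=5 SHORT
[2] required=max(L[2]=2,C[1]=2)=2 vs D=2 ok
[3] required=max(L[3]=8,C[2]=3)=8 vs D=8 ok
[4] required=max(L[4]=7,C[3]=3)=7 vs D=7 ok
[5] required=max(L[5]=2,C[4]=3)=3 vs D=3 ok
[6] required=max(L[6]=5,C[5]=9)=9 vs D=9 ok
[7] required=C[6]=6=6 vs D=6 ok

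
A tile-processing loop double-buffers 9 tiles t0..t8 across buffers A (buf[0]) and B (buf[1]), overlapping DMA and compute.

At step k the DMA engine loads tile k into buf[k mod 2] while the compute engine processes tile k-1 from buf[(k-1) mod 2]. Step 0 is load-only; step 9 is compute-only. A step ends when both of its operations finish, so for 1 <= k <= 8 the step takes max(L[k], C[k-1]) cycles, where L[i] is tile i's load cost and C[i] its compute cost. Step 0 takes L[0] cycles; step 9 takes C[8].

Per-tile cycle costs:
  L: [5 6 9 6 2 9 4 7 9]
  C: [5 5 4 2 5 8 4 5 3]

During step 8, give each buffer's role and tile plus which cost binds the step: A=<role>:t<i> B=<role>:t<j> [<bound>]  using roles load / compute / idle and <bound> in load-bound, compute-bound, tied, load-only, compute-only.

step 8: A=load:t8 B=compute:t7 [load-bound]

k=0 load=t0/5c comp=- wait=5 total=5
k=1 load=t1/6c comp=t0/5c wait=6 total=11
k=2 load=t2/9c comp=t1/5c wait=9 total=20
k=3 load=t3/6c comp=t2/4c wait=6 total=26
k=4 load=t4/2c comp=t3/2c wait=2 total=28
k=5 load=t5/9c comp=t4/5c wait=9 total=37
k=6 load=t6/4c comp=t5/8c wait=8 total=45
k=7 load=t7/7c comp=t6/4c wait=7 total=52
k=8 load=t8/9c comp=t7/5c wait=9 total=61
k=9 load=- comp=t8/3c wait=3 total=64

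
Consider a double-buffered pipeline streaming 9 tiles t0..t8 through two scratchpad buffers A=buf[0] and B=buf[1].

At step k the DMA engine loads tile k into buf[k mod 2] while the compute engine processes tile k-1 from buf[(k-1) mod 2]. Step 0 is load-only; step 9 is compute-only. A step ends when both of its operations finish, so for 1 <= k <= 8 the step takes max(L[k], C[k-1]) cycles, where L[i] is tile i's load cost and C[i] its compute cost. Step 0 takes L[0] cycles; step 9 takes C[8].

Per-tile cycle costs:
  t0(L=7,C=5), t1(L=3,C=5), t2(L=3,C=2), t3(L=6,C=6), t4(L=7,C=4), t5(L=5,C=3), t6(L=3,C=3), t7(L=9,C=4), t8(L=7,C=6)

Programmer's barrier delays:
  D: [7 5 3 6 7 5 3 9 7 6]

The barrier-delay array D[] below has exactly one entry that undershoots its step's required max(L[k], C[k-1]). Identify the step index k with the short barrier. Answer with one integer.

k=0 barrier L[0]=7→7c, D[0]=7 ok
k=1 barrier max(L[1]=3,C[0]=5)→5c, D[1]=5 ok
k=2 barrier max(L[2]=3,C[1]=5)→5c, D[2]=3 SHORT
k=3 barrier max(L[3]=6,C[2]=2)→6c, D[3]=6 ok
k=4 barrier max(L[4]=7,C[3]=6)→7c, D[4]=7 ok
k=5 barrier max(L[5]=5,C[4]=4)→5c, D[5]=5 ok
k=6 barrier max(L[6]=3,C[5]=3)→3c, D[6]=3 ok
k=7 barrier max(L[7]=9,C[6]=3)→9c, D[7]=9 ok
k=8 barrier max(L[8]=7,C[7]=4)→7c, D[8]=7 ok
k=9 barrier C[8]=6→6c, D[9]=6 ok

hazard at step 2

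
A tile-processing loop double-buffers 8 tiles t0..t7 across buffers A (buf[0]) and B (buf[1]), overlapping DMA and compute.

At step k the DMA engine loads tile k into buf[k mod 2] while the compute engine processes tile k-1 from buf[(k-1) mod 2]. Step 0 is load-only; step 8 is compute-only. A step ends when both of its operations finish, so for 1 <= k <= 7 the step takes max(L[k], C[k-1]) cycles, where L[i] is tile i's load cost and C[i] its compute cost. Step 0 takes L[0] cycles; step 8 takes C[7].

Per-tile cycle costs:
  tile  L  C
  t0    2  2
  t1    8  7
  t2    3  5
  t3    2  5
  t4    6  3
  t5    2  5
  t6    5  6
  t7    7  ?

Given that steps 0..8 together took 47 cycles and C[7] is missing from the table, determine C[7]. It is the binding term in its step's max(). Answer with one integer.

C[7] = 4

step 0 | dur = L[0]=2 = 2
step 1 | dur = max(L[1]=8, C[0]=2) = 8
step 2 | dur = max(L[2]=3, C[1]=7) = 7
step 3 | dur = max(L[3]=2, C[2]=5) = 5
step 4 | dur = max(L[4]=6, C[3]=5) = 6
step 5 | dur = max(L[5]=2, C[4]=3) = 3
step 6 | dur = max(L[6]=5, C[5]=5) = 5
step 7 | dur = max(L[7]=7, C[6]=6) = 7
step 8 | dur = C[7]=? = C[7]  (unknown; binding)
sum of known step durations = 43
dur[8] = total - known = 47 - 43 = 4
C[7] is the binding max in step 8, so C[7] = dur[8] = 4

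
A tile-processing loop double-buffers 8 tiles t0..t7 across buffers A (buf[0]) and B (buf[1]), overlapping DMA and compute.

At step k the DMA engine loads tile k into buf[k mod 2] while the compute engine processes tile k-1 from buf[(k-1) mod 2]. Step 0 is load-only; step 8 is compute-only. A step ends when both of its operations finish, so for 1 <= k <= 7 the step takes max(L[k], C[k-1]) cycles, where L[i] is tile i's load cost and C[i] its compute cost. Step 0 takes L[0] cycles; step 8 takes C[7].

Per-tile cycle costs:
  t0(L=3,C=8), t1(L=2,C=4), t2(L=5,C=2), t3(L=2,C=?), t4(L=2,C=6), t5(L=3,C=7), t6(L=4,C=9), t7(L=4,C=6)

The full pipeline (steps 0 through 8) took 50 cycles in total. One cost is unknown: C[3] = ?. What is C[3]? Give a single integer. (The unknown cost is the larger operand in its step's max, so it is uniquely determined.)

step 0 = dur = L[0]=3 = 3
step 1 = dur = max(L[1]=2, C[0]=8) = 8
step 2 = dur = max(L[2]=5, C[1]=4) = 5
step 3 = dur = max(L[3]=2, C[2]=2) = 2
step 4 = dur = max(L[4]=2, C[3]=?) = C[3]  (unknown; binding)
step 5 = dur = max(L[5]=3, C[4]=6) = 6
step 6 = dur = max(L[6]=4, C[5]=7) = 7
step 7 = dur = max(L[7]=4, C[6]=9) = 9
step 8 = dur = C[7]=6 = 6
sum of known step durations = 46
dur[4] = total - known = 50 - 46 = 4
C[3] is the binding max in step 4, so C[3] = dur[4] = 4

C[3] = 4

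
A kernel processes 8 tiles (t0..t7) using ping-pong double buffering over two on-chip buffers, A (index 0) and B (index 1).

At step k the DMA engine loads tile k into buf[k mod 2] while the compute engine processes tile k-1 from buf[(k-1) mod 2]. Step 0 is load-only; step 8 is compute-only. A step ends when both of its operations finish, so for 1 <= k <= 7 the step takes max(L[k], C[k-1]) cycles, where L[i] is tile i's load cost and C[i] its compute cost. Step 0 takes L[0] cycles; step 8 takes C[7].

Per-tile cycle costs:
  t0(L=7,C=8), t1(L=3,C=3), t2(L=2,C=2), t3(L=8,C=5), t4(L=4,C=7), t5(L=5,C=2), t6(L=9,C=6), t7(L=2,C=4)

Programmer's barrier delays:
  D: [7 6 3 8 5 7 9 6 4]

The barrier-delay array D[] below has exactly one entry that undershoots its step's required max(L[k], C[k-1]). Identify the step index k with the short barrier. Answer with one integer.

hazard at step 1

step 0: need L[0]=7 = 7; D[0]=7 ok
step 1: need max(L[1]=3,C[0]=8) = 8; D[1]=6 SHORT
step 2: need max(L[2]=2,C[1]=3) = 3; D[2]=3 ok
step 3: need max(L[3]=8,C[2]=2) = 8; D[3]=8 ok
step 4: need max(L[4]=4,C[3]=5) = 5; D[4]=5 ok
step 5: need max(L[5]=5,C[4]=7) = 7; D[5]=7 ok
step 6: need max(L[6]=9,C[5]=2) = 9; D[6]=9 ok
step 7: need max(L[7]=2,C[6]=6) = 6; D[7]=6 ok
step 8: need C[7]=4 = 4; D[8]=4 ok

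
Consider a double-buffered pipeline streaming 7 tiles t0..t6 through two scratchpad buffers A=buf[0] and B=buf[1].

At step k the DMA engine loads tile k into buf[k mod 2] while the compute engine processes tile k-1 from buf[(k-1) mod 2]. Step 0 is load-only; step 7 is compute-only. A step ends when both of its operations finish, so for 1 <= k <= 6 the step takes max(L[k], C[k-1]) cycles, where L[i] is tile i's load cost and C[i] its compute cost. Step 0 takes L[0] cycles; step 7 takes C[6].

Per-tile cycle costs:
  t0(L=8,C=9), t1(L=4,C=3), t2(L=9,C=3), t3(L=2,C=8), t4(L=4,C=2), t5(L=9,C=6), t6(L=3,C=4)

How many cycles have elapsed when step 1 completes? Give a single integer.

  0. 8=8c; end=8; A:t0 B:-
  1. max(4,9)=9c; end=17; A:t0 B:t1
  2. max(9,3)=9c; end=26; A:t2 B:t1
  3. max(2,3)=3c; end=29; A:t2 B:t3
  4. max(4,8)=8c; end=37; A:t4 B:t3
  5. max(9,2)=9c; end=46; A:t4 B:t5
  6. max(3,6)=6c; end=52; A:t6 B:t5
  7. 4=4c; end=56; A:t6 B:t5

end_cycle[1] = 17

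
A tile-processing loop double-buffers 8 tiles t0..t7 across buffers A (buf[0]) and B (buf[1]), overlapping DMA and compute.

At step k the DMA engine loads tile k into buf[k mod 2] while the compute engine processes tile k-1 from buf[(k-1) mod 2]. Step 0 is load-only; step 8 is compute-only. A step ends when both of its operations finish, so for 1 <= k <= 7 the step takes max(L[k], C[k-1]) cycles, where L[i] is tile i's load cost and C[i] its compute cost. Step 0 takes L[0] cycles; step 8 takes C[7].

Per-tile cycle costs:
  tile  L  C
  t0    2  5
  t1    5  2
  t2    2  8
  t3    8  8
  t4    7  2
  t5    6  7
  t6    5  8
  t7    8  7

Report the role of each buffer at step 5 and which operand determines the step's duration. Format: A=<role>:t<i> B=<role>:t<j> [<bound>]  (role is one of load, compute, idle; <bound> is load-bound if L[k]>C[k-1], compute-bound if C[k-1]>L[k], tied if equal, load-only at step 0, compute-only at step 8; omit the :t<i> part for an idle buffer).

step 5: A=compute:t4 B=load:t5 [load-bound]

[0] DMA t0→A (2c) ∥ CU idle ⇒ 2c, clock 2
[1] DMA t1→B (5c) ∥ CU A:t0 (5c) ⇒ 5c, clock 7
[2] DMA t2→A (2c) ∥ CU B:t1 (2c) ⇒ 2c, clock 9
[3] DMA t3→B (8c) ∥ CU A:t2 (8c) ⇒ 8c, clock 17
[4] DMA t4→A (7c) ∥ CU B:t3 (8c) ⇒ 8c, clock 25
[5] DMA t5→B (6c) ∥ CU A:t4 (2c) ⇒ 6c, clock 31
[6] DMA t6→A (5c) ∥ CU B:t5 (7c) ⇒ 7c, clock 38
[7] DMA t7→B (8c) ∥ CU A:t6 (8c) ⇒ 8c, clock 46
[8] DMA idle ∥ CU B:t7 (7c) ⇒ 7c, clock 53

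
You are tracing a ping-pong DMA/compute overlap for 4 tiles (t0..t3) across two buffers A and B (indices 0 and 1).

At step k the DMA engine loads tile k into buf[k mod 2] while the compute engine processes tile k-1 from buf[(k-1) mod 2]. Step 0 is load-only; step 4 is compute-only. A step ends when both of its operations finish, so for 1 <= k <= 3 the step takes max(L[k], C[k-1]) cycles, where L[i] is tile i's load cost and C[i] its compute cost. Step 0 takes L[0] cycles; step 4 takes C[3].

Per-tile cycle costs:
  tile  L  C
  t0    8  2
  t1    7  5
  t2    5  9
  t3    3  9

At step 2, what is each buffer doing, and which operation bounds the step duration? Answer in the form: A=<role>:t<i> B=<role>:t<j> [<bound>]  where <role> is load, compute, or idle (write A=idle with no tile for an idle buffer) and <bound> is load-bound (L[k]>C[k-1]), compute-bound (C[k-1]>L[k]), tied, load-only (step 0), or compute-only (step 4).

step 2: A=load:t2 B=compute:t1 [tied]

step 0: L[0]=8 → dur=8, Σ=8 | A=load:t0 B=idle [load-only]
step 1: L[1]=7 C[0]=2 → dur=7, Σ=15 | A=compute:t0 B=load:t1 [load-bound]
step 2: L[2]=5 C[1]=5 → dur=5, Σ=20 | A=load:t2 B=compute:t1 [tied]
step 3: L[3]=3 C[2]=9 → dur=9, Σ=29 | A=compute:t2 B=load:t3 [compute-bound]
step 4: C[3]=9 → dur=9, Σ=38 | A=idle B=compute:t3 [compute-only]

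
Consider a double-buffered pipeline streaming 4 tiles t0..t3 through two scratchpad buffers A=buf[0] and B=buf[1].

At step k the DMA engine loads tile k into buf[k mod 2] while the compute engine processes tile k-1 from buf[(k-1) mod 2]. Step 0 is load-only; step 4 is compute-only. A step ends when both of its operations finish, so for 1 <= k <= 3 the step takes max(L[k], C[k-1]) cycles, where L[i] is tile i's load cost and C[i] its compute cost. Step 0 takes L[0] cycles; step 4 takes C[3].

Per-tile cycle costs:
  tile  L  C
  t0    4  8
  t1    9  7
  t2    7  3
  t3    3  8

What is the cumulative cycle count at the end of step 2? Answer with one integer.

end_cycle[2] = 20

  0. 4=4c; end=4; A:t0 B:-
  1. max(9,8)=9c; end=13; A:t0 B:t1
  2. max(7,7)=7c; end=20; A:t2 B:t1
  3. max(3,3)=3c; end=23; A:t2 B:t3
  4. 8=8c; end=31; A:t2 B:t3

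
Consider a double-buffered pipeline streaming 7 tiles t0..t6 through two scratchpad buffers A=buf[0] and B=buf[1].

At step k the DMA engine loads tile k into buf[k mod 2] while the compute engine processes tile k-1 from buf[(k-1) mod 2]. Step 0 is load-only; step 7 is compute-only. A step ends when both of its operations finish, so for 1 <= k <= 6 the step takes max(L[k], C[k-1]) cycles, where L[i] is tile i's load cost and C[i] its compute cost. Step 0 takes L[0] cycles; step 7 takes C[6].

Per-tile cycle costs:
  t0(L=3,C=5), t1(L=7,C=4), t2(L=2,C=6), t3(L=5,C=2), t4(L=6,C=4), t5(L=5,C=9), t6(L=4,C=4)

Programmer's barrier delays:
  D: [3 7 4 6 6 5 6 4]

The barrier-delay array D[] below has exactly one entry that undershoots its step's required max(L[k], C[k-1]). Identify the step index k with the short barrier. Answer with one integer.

step 0: need L[0]=3 = 3; D[0]=3 ok
step 1: need max(L[1]=7,C[0]=5) = 7; D[1]=7 ok
step 2: need max(L[2]=2,C[1]=4) = 4; D[2]=4 ok
step 3: need max(L[3]=5,C[2]=6) = 6; D[3]=6 ok
step 4: need max(L[4]=6,C[3]=2) = 6; D[4]=6 ok
step 5: need max(L[5]=5,C[4]=4) = 5; D[5]=5 ok
step 6: need max(L[6]=4,C[5]=9) = 9; D[6]=6 SHORT
step 7: need C[6]=4 = 4; D[7]=4 ok

hazard at step 6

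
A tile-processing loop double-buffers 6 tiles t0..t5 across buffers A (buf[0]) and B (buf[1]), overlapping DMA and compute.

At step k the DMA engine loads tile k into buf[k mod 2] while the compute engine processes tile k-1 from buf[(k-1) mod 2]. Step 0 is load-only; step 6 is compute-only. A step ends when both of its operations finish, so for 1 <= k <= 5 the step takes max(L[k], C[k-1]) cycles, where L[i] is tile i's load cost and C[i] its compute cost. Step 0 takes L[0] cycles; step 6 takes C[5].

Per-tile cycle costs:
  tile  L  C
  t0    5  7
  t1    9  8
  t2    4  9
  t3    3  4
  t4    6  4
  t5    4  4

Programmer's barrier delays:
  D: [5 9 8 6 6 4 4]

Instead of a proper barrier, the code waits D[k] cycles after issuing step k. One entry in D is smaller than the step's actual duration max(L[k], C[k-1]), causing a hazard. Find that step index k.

hazard at step 3

k=0 barrier L[0]=5→5c, D[0]=5 ok
k=1 barrier max(L[1]=9,C[0]=7)→9c, D[1]=9 ok
k=2 barrier max(L[2]=4,C[1]=8)→8c, D[2]=8 ok
k=3 barrier max(L[3]=3,C[2]=9)→9c, D[3]=6 SHORT
k=4 barrier max(L[4]=6,C[3]=4)→6c, D[4]=6 ok
k=5 barrier max(L[5]=4,C[4]=4)→4c, D[5]=4 ok
k=6 barrier C[5]=4→4c, D[6]=4 ok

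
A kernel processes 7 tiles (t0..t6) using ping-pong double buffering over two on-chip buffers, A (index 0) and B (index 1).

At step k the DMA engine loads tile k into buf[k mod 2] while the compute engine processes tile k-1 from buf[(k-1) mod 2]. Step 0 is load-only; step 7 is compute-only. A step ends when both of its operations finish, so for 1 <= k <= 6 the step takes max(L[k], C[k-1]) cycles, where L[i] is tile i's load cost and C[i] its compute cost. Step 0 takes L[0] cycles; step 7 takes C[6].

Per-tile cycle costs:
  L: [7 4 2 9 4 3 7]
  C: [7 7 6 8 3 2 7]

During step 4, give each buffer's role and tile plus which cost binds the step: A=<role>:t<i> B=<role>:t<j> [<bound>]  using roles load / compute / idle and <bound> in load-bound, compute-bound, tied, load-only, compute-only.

step 4: A=load:t4 B=compute:t3 [compute-bound]

[0] DMA t0→A (7c) ∥ CU idle ⇒ 7c, clock 7
[1] DMA t1→B (4c) ∥ CU A:t0 (7c) ⇒ 7c, clock 14
[2] DMA t2→A (2c) ∥ CU B:t1 (7c) ⇒ 7c, clock 21
[3] DMA t3→B (9c) ∥ CU A:t2 (6c) ⇒ 9c, clock 30
[4] DMA t4→A (4c) ∥ CU B:t3 (8c) ⇒ 8c, clock 38
[5] DMA t5→B (3c) ∥ CU A:t4 (3c) ⇒ 3c, clock 41
[6] DMA t6→A (7c) ∥ CU B:t5 (2c) ⇒ 7c, clock 48
[7] DMA idle ∥ CU A:t6 (7c) ⇒ 7c, clock 55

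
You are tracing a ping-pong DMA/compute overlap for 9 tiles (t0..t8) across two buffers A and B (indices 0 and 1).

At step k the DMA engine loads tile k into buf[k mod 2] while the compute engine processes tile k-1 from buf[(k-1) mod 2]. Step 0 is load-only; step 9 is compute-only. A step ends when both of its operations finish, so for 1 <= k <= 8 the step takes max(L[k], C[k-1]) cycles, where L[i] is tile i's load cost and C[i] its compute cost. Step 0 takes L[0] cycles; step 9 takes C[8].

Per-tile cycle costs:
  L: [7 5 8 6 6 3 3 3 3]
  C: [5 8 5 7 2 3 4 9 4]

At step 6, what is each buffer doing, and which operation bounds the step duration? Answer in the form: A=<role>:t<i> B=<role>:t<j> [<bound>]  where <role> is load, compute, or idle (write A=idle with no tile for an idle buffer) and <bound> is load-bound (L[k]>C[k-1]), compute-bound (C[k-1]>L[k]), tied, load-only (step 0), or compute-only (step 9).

step 6: A=load:t6 B=compute:t5 [tied]

step 0: L[0]=7 → dur=7, Σ=7 | A=load:t0 B=idle [load-only]
step 1: L[1]=5 C[0]=5 → dur=5, Σ=12 | A=compute:t0 B=load:t1 [tied]
step 2: L[2]=8 C[1]=8 → dur=8, Σ=20 | A=load:t2 B=compute:t1 [tied]
step 3: L[3]=6 C[2]=5 → dur=6, Σ=26 | A=compute:t2 B=load:t3 [load-bound]
step 4: L[4]=6 C[3]=7 → dur=7, Σ=33 | A=load:t4 B=compute:t3 [compute-bound]
step 5: L[5]=3 C[4]=2 → dur=3, Σ=36 | A=compute:t4 B=load:t5 [load-bound]
step 6: L[6]=3 C[5]=3 → dur=3, Σ=39 | A=load:t6 B=compute:t5 [tied]
step 7: L[7]=3 C[6]=4 → dur=4, Σ=43 | A=compute:t6 B=load:t7 [compute-bound]
step 8: L[8]=3 C[7]=9 → dur=9, Σ=52 | A=load:t8 B=compute:t7 [compute-bound]
step 9: C[8]=4 → dur=4, Σ=56 | A=compute:t8 B=idle [compute-only]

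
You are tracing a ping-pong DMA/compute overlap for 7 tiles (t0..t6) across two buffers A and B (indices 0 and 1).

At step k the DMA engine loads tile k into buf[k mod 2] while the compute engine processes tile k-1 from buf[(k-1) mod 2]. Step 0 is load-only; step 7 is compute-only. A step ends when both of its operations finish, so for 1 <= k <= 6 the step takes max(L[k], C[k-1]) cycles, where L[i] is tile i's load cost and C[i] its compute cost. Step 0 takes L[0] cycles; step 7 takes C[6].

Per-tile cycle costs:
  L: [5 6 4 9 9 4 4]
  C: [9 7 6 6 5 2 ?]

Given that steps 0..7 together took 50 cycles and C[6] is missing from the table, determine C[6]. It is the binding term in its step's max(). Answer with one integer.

C[6] = 2

step 0: dur = L[0]=5 = 5
step 1: dur = max(L[1]=6, C[0]=9) = 9
step 2: dur = max(L[2]=4, C[1]=7) = 7
step 3: dur = max(L[3]=9, C[2]=6) = 9
step 4: dur = max(L[4]=9, C[3]=6) = 9
step 5: dur = max(L[5]=4, C[4]=5) = 5
step 6: dur = max(L[6]=4, C[5]=2) = 4
step 7: dur = C[6]=? = C[6]  (unknown; binding)
sum of known step durations = 48
dur[7] = total - known = 50 - 48 = 2
C[6] is the binding max in step 7, so C[6] = dur[7] = 2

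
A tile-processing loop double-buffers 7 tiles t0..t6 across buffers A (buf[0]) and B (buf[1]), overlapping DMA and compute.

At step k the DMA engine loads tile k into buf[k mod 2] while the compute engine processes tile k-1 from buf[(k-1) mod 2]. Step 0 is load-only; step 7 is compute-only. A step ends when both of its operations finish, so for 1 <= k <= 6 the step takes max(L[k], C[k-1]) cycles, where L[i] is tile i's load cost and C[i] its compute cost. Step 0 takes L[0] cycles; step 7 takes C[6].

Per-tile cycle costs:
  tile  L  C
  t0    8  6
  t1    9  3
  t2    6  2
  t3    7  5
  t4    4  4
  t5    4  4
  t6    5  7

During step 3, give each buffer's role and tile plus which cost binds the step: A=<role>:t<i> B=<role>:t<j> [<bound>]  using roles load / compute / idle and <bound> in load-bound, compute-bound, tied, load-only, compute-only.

k=0 load=t0/8c comp=- wait=8 total=8
k=1 load=t1/9c comp=t0/6c wait=9 total=17
k=2 load=t2/6c comp=t1/3c wait=6 total=23
k=3 load=t3/7c comp=t2/2c wait=7 total=30
k=4 load=t4/4c comp=t3/5c wait=5 total=35
k=5 load=t5/4c comp=t4/4c wait=4 total=39
k=6 load=t6/5c comp=t5/4c wait=5 total=44
k=7 load=- comp=t6/7c wait=7 total=51

step 3: A=compute:t2 B=load:t3 [load-bound]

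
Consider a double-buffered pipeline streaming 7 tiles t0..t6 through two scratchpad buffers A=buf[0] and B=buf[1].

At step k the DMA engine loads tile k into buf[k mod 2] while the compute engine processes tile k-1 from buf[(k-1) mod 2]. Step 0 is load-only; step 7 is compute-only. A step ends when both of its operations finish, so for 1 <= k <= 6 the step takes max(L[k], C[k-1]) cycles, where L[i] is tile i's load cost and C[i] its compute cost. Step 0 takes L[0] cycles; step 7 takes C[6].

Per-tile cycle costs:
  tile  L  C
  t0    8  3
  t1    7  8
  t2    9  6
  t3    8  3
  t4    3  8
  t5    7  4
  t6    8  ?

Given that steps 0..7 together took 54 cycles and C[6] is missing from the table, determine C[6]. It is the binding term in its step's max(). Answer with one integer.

step 0 | dur = L[0]=8 = 8
step 1 | dur = max(L[1]=7, C[0]=3) = 7
step 2 | dur = max(L[2]=9, C[1]=8) = 9
step 3 | dur = max(L[3]=8, C[2]=6) = 8
step 4 | dur = max(L[4]=3, C[3]=3) = 3
step 5 | dur = max(L[5]=7, C[4]=8) = 8
step 6 | dur = max(L[6]=8, C[5]=4) = 8
step 7 | dur = C[6]=? = C[6]  (unknown; binding)
sum of known step durations = 51
dur[7] = total - known = 54 - 51 = 3
C[6] is the binding max in step 7, so C[6] = dur[7] = 3

C[6] = 3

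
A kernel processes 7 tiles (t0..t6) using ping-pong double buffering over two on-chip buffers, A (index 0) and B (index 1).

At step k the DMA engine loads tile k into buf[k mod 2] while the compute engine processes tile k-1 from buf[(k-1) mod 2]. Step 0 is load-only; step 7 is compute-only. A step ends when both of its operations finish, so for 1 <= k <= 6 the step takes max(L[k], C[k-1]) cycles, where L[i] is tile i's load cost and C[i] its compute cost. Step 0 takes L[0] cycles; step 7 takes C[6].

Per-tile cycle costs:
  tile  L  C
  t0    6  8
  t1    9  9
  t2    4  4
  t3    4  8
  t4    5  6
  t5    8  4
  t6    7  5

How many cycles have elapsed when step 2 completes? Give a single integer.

step 0: L[0]=6 → dur=6, Σ=6 | A=load:t0 B=idle [load-only]
step 1: L[1]=9 C[0]=8 → dur=9, Σ=15 | A=compute:t0 B=load:t1 [load-bound]
step 2: L[2]=4 C[1]=9 → dur=9, Σ=24 | A=load:t2 B=compute:t1 [compute-bound]
step 3: L[3]=4 C[2]=4 → dur=4, Σ=28 | A=compute:t2 B=load:t3 [tied]
step 4: L[4]=5 C[3]=8 → dur=8, Σ=36 | A=load:t4 B=compute:t3 [compute-bound]
step 5: L[5]=8 C[4]=6 → dur=8, Σ=44 | A=compute:t4 B=load:t5 [load-bound]
step 6: L[6]=7 C[5]=4 → dur=7, Σ=51 | A=load:t6 B=compute:t5 [load-bound]
step 7: C[6]=5 → dur=5, Σ=56 | A=compute:t6 B=idle [compute-only]

end_cycle[2] = 24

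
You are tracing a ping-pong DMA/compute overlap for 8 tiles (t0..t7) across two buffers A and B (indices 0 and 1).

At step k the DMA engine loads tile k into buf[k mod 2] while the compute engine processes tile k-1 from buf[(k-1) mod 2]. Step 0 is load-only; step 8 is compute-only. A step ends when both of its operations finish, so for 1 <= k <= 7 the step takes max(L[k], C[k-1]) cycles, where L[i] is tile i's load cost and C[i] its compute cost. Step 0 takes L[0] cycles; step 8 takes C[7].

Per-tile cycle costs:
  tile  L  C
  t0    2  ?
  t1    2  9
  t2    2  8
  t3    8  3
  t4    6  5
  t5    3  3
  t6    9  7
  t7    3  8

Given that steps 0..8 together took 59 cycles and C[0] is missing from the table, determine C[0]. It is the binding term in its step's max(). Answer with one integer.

step 0 | dur = L[0]=2 = 2
step 1 | dur = max(L[1]=2, C[0]=?) = C[0]  (unknown; binding)
step 2 | dur = max(L[2]=2, C[1]=9) = 9
step 3 | dur = max(L[3]=8, C[2]=8) = 8
step 4 | dur = max(L[4]=6, C[3]=3) = 6
step 5 | dur = max(L[5]=3, C[4]=5) = 5
step 6 | dur = max(L[6]=9, C[5]=3) = 9
step 7 | dur = max(L[7]=3, C[6]=7) = 7
step 8 | dur = C[7]=8 = 8
sum of known step durations = 54
dur[1] = total - known = 59 - 54 = 5
C[0] is the binding max in step 1, so C[0] = dur[1] = 5

C[0] = 5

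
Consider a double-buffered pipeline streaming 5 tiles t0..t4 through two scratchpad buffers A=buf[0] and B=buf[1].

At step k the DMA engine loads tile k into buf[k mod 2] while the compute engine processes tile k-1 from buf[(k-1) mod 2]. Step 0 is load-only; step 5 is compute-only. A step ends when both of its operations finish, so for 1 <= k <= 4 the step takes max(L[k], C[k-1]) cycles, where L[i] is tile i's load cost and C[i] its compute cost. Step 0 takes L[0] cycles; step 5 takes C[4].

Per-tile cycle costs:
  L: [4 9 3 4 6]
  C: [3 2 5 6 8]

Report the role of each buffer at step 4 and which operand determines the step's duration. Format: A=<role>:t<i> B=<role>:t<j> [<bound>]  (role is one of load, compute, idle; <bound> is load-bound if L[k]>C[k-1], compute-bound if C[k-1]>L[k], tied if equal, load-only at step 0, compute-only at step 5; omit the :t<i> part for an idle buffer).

step 4: A=load:t4 B=compute:t3 [tied]

  0. 4=4c; end=4; A:t0 B:-
  1. max(9,3)=9c; end=13; A:t0 B:t1
  2. max(3,2)=3c; end=16; A:t2 B:t1
  3. max(4,5)=5c; end=21; A:t2 B:t3
  4. max(6,6)=6c; end=27; A:t4 B:t3
  5. 8=8c; end=35; A:t4 B:t3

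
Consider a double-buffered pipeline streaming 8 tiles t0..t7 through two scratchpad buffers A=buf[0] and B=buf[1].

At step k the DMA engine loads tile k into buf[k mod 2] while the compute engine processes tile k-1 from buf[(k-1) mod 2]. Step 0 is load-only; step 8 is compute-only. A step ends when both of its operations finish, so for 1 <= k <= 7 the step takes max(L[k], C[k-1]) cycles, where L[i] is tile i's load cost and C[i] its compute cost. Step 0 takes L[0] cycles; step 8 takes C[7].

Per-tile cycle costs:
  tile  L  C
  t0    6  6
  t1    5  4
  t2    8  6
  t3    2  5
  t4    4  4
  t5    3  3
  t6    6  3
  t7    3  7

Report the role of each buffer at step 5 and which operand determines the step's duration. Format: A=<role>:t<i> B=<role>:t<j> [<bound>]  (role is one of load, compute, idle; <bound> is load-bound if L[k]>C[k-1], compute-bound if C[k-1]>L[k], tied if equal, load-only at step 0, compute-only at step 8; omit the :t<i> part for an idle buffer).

step 5: A=compute:t4 B=load:t5 [compute-bound]

step 0: L[0]=6 → dur=6, Σ=6 | A=load:t0 B=idle [load-only]
step 1: L[1]=5 C[0]=6 → dur=6, Σ=12 | A=compute:t0 B=load:t1 [compute-bound]
step 2: L[2]=8 C[1]=4 → dur=8, Σ=20 | A=load:t2 B=compute:t1 [load-bound]
step 3: L[3]=2 C[2]=6 → dur=6, Σ=26 | A=compute:t2 B=load:t3 [compute-bound]
step 4: L[4]=4 C[3]=5 → dur=5, Σ=31 | A=load:t4 B=compute:t3 [compute-bound]
step 5: L[5]=3 C[4]=4 → dur=4, Σ=35 | A=compute:t4 B=load:t5 [compute-bound]
step 6: L[6]=6 C[5]=3 → dur=6, Σ=41 | A=load:t6 B=compute:t5 [load-bound]
step 7: L[7]=3 C[6]=3 → dur=3, Σ=44 | A=compute:t6 B=load:t7 [tied]
step 8: C[7]=7 → dur=7, Σ=51 | A=idle B=compute:t7 [compute-only]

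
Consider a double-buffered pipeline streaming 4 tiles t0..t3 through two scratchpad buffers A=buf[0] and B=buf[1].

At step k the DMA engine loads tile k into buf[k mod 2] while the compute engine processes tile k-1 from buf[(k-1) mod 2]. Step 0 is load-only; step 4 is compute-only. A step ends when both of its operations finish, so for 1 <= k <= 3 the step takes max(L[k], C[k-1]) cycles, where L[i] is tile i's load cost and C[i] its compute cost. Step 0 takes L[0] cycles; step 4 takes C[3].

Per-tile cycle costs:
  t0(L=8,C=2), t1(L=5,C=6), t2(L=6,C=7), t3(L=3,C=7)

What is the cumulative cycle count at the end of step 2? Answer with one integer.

step 0: L[0]=8 → dur=8, Σ=8 | A=load:t0 B=idle [load-only]
step 1: L[1]=5 C[0]=2 → dur=5, Σ=13 | A=compute:t0 B=load:t1 [load-bound]
step 2: L[2]=6 C[1]=6 → dur=6, Σ=19 | A=load:t2 B=compute:t1 [tied]
step 3: L[3]=3 C[2]=7 → dur=7, Σ=26 | A=compute:t2 B=load:t3 [compute-bound]
step 4: C[3]=7 → dur=7, Σ=33 | A=idle B=compute:t3 [compute-only]

end_cycle[2] = 19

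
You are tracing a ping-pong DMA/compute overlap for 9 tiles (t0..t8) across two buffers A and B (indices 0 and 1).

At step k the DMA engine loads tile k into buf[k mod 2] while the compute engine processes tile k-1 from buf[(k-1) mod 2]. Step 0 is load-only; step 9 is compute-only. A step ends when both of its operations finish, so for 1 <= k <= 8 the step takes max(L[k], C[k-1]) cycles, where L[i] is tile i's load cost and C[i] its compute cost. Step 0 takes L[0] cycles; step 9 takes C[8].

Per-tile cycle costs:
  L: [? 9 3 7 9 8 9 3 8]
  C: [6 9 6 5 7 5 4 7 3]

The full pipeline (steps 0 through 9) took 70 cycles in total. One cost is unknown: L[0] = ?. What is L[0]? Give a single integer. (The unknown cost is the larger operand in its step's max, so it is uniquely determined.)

step 0: dur = L[0]=? = L[0]  (unknown; binding)
step 1: dur = max(L[1]=9, C[0]=6) = 9
step 2: dur = max(L[2]=3, C[1]=9) = 9
step 3: dur = max(L[3]=7, C[2]=6) = 7
step 4: dur = max(L[4]=9, C[3]=5) = 9
step 5: dur = max(L[5]=8, C[4]=7) = 8
step 6: dur = max(L[6]=9, C[5]=5) = 9
step 7: dur = max(L[7]=3, C[6]=4) = 4
step 8: dur = max(L[8]=8, C[7]=7) = 8
step 9: dur = C[8]=3 = 3
sum of known step durations = 66
dur[0] = total - known = 70 - 66 = 4
L[0] is the binding max in step 0, so L[0] = dur[0] = 4

L[0] = 4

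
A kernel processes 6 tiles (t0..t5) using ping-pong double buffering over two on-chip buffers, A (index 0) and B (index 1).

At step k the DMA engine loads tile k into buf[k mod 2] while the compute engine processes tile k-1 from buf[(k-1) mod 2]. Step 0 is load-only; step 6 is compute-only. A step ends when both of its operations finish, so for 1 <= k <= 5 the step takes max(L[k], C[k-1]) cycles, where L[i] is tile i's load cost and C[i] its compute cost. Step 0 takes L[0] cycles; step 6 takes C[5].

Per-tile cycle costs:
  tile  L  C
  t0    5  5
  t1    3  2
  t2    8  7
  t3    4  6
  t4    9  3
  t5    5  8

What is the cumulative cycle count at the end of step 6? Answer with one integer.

  0. 5=5c; end=5; A:t0 B:-
  1. max(3,5)=5c; end=10; A:t0 B:t1
  2. max(8,2)=8c; end=18; A:t2 B:t1
  3. max(4,7)=7c; end=25; A:t2 B:t3
  4. max(9,6)=9c; end=34; A:t4 B:t3
  5. max(5,3)=5c; end=39; A:t4 B:t5
  6. 8=8c; end=47; A:t4 B:t5

end_cycle[6] = 47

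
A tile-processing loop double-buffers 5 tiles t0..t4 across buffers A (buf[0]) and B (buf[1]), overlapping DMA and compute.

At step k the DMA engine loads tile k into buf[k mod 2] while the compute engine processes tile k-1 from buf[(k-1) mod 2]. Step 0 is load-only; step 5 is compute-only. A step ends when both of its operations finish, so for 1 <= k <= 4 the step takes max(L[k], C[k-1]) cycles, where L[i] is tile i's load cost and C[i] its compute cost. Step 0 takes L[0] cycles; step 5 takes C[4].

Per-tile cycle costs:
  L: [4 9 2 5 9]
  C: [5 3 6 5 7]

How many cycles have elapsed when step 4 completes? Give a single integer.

end_cycle[4] = 31

step 0: L[0]=4 → dur=4, Σ=4 | A=load:t0 B=idle [load-only]
step 1: L[1]=9 C[0]=5 → dur=9, Σ=13 | A=compute:t0 B=load:t1 [load-bound]
step 2: L[2]=2 C[1]=3 → dur=3, Σ=16 | A=load:t2 B=compute:t1 [compute-bound]
step 3: L[3]=5 C[2]=6 → dur=6, Σ=22 | A=compute:t2 B=load:t3 [compute-bound]
step 4: L[4]=9 C[3]=5 → dur=9, Σ=31 | A=load:t4 B=compute:t3 [load-bound]
step 5: C[4]=7 → dur=7, Σ=38 | A=compute:t4 B=idle [compute-only]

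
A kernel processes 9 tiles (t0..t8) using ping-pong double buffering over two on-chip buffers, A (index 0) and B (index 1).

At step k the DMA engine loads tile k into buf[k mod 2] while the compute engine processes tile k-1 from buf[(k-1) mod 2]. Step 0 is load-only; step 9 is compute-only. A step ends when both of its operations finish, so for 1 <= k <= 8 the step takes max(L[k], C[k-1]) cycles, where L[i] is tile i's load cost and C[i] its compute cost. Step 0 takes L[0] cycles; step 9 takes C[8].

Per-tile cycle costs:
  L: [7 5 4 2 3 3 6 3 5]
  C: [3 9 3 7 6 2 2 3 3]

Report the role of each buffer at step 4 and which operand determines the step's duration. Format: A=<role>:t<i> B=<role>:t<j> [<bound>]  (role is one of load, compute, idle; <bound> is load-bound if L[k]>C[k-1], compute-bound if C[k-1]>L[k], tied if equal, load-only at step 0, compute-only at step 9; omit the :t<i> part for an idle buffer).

step 4: A=load:t4 B=compute:t3 [compute-bound]

k=0 load=t0/7c comp=- wait=7 total=7
k=1 load=t1/5c comp=t0/3c wait=5 total=12
k=2 load=t2/4c comp=t1/9c wait=9 total=21
k=3 load=t3/2c comp=t2/3c wait=3 total=24
k=4 load=t4/3c comp=t3/7c wait=7 total=31
k=5 load=t5/3c comp=t4/6c wait=6 total=37
k=6 load=t6/6c comp=t5/2c wait=6 total=43
k=7 load=t7/3c comp=t6/2c wait=3 total=46
k=8 load=t8/5c comp=t7/3c wait=5 total=51
k=9 load=- comp=t8/3c wait=3 total=54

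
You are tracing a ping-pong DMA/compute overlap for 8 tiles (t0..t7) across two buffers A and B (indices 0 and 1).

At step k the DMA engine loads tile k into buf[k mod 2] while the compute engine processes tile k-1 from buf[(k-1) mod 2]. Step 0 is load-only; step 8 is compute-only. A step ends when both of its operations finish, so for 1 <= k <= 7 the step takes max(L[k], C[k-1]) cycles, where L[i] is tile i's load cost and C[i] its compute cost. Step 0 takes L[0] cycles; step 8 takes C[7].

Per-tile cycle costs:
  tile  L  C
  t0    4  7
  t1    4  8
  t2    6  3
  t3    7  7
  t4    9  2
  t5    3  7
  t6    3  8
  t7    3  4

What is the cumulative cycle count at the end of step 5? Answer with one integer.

step 0: L[0]=4 → dur=4, Σ=4 | A=load:t0 B=idle [load-only]
step 1: L[1]=4 C[0]=7 → dur=7, Σ=11 | A=compute:t0 B=load:t1 [compute-bound]
step 2: L[2]=6 C[1]=8 → dur=8, Σ=19 | A=load:t2 B=compute:t1 [compute-bound]
step 3: L[3]=7 C[2]=3 → dur=7, Σ=26 | A=compute:t2 B=load:t3 [load-bound]
step 4: L[4]=9 C[3]=7 → dur=9, Σ=35 | A=load:t4 B=compute:t3 [load-bound]
step 5: L[5]=3 C[4]=2 → dur=3, Σ=38 | A=compute:t4 B=load:t5 [load-bound]
step 6: L[6]=3 C[5]=7 → dur=7, Σ=45 | A=load:t6 B=compute:t5 [compute-bound]
step 7: L[7]=3 C[6]=8 → dur=8, Σ=53 | A=compute:t6 B=load:t7 [compute-bound]
step 8: C[7]=4 → dur=4, Σ=57 | A=idle B=compute:t7 [compute-only]

end_cycle[5] = 38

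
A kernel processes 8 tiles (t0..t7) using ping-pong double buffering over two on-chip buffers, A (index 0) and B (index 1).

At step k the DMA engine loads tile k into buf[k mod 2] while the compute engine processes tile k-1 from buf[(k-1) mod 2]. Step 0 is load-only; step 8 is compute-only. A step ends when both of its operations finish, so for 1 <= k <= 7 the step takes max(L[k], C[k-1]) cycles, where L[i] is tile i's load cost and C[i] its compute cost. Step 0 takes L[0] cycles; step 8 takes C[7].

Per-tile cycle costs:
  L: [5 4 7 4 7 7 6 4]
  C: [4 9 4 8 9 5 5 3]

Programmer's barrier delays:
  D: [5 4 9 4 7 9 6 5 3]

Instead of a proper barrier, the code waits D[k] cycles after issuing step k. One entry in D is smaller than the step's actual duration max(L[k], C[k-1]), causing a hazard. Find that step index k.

[0] required=L[0]=5=5 vs D=5 ok
[1] required=max(L[1]=4,C[0]=4)=4 vs D=4 ok
[2] required=max(L[2]=7,C[1]=9)=9 vs D=9 ok
[3] required=max(L[3]=4,C[2]=4)=4 vs D=4 ok
[4] required=max(L[4]=7,C[3]=8)=8 vs D=7 SHORT
[5] required=max(L[5]=7,C[4]=9)=9 vs D=9 ok
[6] required=max(L[6]=6,C[5]=5)=6 vs D=6 ok
[7] required=max(L[7]=4,C[6]=5)=5 vs D=5 ok
[8] required=C[7]=3=3 vs D=3 ok

hazard at step 4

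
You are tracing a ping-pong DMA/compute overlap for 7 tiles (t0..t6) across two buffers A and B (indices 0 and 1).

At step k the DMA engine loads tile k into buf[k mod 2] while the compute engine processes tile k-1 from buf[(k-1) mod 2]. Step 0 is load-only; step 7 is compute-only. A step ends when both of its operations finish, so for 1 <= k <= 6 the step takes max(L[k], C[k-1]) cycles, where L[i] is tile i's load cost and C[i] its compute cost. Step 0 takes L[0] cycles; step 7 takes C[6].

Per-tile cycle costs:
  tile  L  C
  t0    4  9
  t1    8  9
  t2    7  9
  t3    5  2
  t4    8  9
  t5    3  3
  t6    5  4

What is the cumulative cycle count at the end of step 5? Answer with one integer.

  0. 4=4c; end=4; A:t0 B:-
  1. max(8,9)=9c; end=13; A:t0 B:t1
  2. max(7,9)=9c; end=22; A:t2 B:t1
  3. max(5,9)=9c; end=31; A:t2 B:t3
  4. max(8,2)=8c; end=39; A:t4 B:t3
  5. max(3,9)=9c; end=48; A:t4 B:t5
  6. max(5,3)=5c; end=53; A:t6 B:t5
  7. 4=4c; end=57; A:t6 B:t5

end_cycle[5] = 48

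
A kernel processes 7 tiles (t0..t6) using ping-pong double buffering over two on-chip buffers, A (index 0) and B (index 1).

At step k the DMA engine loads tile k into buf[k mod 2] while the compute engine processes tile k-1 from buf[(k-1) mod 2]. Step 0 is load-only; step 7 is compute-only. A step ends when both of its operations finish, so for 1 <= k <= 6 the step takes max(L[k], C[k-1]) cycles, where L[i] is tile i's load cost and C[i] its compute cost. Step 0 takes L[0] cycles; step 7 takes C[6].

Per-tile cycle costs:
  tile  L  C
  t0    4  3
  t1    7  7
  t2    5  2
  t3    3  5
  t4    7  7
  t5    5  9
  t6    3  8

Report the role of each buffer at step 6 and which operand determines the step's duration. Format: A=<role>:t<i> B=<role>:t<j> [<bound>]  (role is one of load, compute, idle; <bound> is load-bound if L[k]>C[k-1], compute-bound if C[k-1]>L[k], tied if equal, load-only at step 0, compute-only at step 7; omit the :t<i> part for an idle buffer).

step 6: A=load:t6 B=compute:t5 [compute-bound]

step 0: L[0]=4 → dur=4, Σ=4 | A=load:t0 B=idle [load-only]
step 1: L[1]=7 C[0]=3 → dur=7, Σ=11 | A=compute:t0 B=load:t1 [load-bound]
step 2: L[2]=5 C[1]=7 → dur=7, Σ=18 | A=load:t2 B=compute:t1 [compute-bound]
step 3: L[3]=3 C[2]=2 → dur=3, Σ=21 | A=compute:t2 B=load:t3 [load-bound]
step 4: L[4]=7 C[3]=5 → dur=7, Σ=28 | A=load:t4 B=compute:t3 [load-bound]
step 5: L[5]=5 C[4]=7 → dur=7, Σ=35 | A=compute:t4 B=load:t5 [compute-bound]
step 6: L[6]=3 C[5]=9 → dur=9, Σ=44 | A=load:t6 B=compute:t5 [compute-bound]
step 7: C[6]=8 → dur=8, Σ=52 | A=compute:t6 B=idle [compute-only]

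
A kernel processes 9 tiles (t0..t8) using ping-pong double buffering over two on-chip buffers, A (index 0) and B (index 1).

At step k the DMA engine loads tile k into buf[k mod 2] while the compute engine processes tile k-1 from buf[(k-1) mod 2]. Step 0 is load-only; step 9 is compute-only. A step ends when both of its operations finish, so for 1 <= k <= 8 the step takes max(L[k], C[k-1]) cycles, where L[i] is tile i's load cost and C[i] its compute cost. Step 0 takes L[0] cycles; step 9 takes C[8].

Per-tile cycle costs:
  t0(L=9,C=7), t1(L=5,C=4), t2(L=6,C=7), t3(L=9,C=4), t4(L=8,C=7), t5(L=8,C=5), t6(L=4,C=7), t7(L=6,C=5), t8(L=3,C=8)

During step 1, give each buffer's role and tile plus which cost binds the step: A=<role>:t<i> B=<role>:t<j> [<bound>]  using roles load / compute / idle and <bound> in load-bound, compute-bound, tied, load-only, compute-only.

step 1: A=compute:t0 B=load:t1 [compute-bound]

k=0 load=t0/9c comp=- wait=9 total=9
k=1 load=t1/5c comp=t0/7c wait=7 total=16
k=2 load=t2/6c comp=t1/4c wait=6 total=22
k=3 load=t3/9c comp=t2/7c wait=9 total=31
k=4 load=t4/8c comp=t3/4c wait=8 total=39
k=5 load=t5/8c comp=t4/7c wait=8 total=47
k=6 load=t6/4c comp=t5/5c wait=5 total=52
k=7 load=t7/6c comp=t6/7c wait=7 total=59
k=8 load=t8/3c comp=t7/5c wait=5 total=64
k=9 load=- comp=t8/8c wait=8 total=72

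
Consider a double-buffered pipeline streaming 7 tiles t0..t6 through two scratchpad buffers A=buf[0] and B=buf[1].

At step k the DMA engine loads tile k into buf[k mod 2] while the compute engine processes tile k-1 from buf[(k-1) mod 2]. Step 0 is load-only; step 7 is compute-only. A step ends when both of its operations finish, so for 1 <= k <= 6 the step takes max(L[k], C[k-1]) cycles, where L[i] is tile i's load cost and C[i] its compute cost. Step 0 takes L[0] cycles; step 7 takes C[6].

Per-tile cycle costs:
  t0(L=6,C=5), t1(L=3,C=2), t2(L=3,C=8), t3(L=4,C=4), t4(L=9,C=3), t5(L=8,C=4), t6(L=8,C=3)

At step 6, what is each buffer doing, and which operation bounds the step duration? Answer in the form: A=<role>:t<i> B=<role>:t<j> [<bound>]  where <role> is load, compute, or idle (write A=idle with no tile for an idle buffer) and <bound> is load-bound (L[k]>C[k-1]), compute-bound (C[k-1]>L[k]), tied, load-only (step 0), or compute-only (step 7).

[0] DMA t0→A (6c) ∥ CU idle ⇒ 6c, clock 6
[1] DMA t1→B (3c) ∥ CU A:t0 (5c) ⇒ 5c, clock 11
[2] DMA t2→A (3c) ∥ CU B:t1 (2c) ⇒ 3c, clock 14
[3] DMA t3→B (4c) ∥ CU A:t2 (8c) ⇒ 8c, clock 22
[4] DMA t4→A (9c) ∥ CU B:t3 (4c) ⇒ 9c, clock 31
[5] DMA t5→B (8c) ∥ CU A:t4 (3c) ⇒ 8c, clock 39
[6] DMA t6→A (8c) ∥ CU B:t5 (4c) ⇒ 8c, clock 47
[7] DMA idle ∥ CU A:t6 (3c) ⇒ 3c, clock 50

step 6: A=load:t6 B=compute:t5 [load-bound]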